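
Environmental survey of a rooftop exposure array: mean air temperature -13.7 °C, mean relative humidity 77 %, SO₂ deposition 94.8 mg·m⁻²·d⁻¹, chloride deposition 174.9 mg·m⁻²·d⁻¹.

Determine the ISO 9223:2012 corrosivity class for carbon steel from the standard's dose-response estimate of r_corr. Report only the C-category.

C2

carbon steel: f(T) = +0.150·(T−10) [T≤10 °C] = -3.5550
  SO₂ term: 1.77·94.8^0.52·exp(0.02·77-3.5550) = 2.517
  Sd branch = 0.102·Sd^0.62·e^(0.033·RH+0.04·T) = 18.39 μm/a
  sum: 2.517 + 18.39 → r_corr = 20.91 μm/a
20.9 μm/a falls in (1.3, 25] for carbon steel → category C2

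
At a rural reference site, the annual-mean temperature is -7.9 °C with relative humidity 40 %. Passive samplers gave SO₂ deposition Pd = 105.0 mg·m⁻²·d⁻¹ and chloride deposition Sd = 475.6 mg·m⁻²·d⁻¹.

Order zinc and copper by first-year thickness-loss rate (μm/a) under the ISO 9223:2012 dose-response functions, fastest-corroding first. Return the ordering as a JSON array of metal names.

zinc: temperature factor f = +0.038·(-17.9) = -0.6802
  sulphur-dioxide contribution → 0.3189 μm/a
  chloride contribution → 0.4134 μm/a
  ⇒ r_corr(zinc) = 0.7323 μm/a
copper: T≤10 °C ⇒ hinge +0.126·(-7.9−10) = -2.2554
  sulphur-dioxide contribution → 0.01973 μm/a
  chloride contribution → 0.1552 μm/a
  ⇒ r_corr(copper) = 0.1749 μm/a
Ordering by μm/a: zinc (0.732) > copper (0.175)

["zinc", "copper"]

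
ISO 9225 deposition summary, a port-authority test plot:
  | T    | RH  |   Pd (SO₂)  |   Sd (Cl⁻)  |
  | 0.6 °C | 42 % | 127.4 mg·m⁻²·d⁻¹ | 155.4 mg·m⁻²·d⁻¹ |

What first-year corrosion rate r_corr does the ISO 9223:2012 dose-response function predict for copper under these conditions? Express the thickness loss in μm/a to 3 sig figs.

copper: temperature factor f = +0.126·(-9.4) = -1.1844
  sulphur-dioxide contribution → 0.06814 μm/a
  chloride contribution → 0.187 μm/a
  ⇒ r_corr(copper) = 0.2551 μm/a

r_corr = 0.255 μm/a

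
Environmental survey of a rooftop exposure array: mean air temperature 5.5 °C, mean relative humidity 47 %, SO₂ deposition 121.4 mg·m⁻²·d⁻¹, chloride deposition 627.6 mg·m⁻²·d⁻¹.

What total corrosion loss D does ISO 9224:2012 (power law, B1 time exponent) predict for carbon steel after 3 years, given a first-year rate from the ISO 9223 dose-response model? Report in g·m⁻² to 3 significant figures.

D(3) = 844 g·m⁻²

carbon steel: temperature factor f = +0.150·(-4.5) = -0.6750
  SO₂ term: 1.77·121.4^0.52·exp(0.02·47-0.6750) = 27.98
  Cl⁻ term: 0.102·627.6^0.62·exp(0.033·47+0.04·5.5) = 32.53
  sum: 27.98 + 32.53 → r_corr = 60.51 μm/a
ISO 9224: D(t) = r_corr · t^b with b = 0.523 (carbon steel, B1)
  D(3) = 60.51 × 3^0.523 = 60.51 × 1.776 = 107.5 μm
  Mass loss = 107.5 μm × 7.85 g/cm³ = 843.8 g·m⁻²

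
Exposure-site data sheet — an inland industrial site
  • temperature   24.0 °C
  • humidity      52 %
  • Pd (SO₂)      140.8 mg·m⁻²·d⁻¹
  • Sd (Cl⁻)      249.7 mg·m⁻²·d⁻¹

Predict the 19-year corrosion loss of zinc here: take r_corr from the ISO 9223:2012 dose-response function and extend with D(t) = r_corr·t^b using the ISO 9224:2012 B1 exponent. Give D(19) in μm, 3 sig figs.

zinc: T>10 °C ⇒ hinge -0.071·(24.0−10) = -0.9940
  SO₂ term: 0.0129·140.8^0.44·exp(0.046·52-0.9940) = 0.4604
  Cl⁻ term: 0.0175·249.7^0.57·exp(0.008·52+0.085·24.0) = 4.745
  sum: 0.4604 + 4.745 → r_corr = 5.205 μm/a
Power-law: D(19) = r_corr · 19^0.813
  D(19) = 5.205 × 19^0.813 = 5.205 × 10.96 = 57.02 μm

D(19) = 57.0 μm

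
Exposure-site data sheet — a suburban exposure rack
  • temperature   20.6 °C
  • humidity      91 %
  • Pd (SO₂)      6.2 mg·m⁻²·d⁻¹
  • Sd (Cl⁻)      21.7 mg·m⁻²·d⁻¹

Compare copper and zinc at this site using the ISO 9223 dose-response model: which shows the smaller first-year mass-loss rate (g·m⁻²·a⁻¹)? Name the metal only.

copper: T>10 °C ⇒ hinge -0.080·(20.6−10) = -0.8480
  sulphur-dioxide contribution → 0.783 μm/a
  chloride contribution → 1.709 μm/a
  ⇒ r_corr(copper) = 2.492 μm/a
  mass loss = 2.492 μm/a × 8.96 g/cm³ = 22.33 g·m⁻²·a⁻¹
zinc: temperature factor f = -0.071·(10.6) = -0.7526
  sulphur-dioxide contribution → 0.892 μm/a
  chloride contribution → 1.206 μm/a
  ⇒ r_corr(zinc) = 2.098 μm/a
  mass loss = 2.098 μm/a × 7.14 g/cm³ = 14.98 g·m⁻²·a⁻¹
Ordering by g·m⁻²·a⁻¹: copper (22.3) > zinc (15)

zinc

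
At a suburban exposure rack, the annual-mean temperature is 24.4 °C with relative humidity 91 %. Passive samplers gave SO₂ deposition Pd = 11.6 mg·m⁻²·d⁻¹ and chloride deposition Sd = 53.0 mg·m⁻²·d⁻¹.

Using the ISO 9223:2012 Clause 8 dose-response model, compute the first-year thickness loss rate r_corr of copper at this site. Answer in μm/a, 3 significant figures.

copper: T>10 °C ⇒ hinge -0.080·(24.4−10) = -1.1520
  sulphur-dioxide contribution → 0.6799 μm/a
  chloride contribution → 2.62 μm/a
  ⇒ r_corr(copper) = 3.3 μm/a

r_corr = 3.30 μm/a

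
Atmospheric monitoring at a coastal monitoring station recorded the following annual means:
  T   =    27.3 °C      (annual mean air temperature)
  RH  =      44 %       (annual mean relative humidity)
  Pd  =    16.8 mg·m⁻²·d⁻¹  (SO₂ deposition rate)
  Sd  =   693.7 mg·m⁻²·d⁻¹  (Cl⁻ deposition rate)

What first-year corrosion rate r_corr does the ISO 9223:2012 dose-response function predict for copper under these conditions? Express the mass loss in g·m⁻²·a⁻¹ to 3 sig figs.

copper: T>10 °C ⇒ hinge -0.080·(27.3−10) = -1.3840
  sulphur-dioxide contribution → 0.03709 μm/a
  chloride contribution → 1.114 μm/a
  total first-year rate 1.151 μm/a
Convert to mass loss: 1.151 μm/a × 8.96 g/cm³ = 10.31 g·m⁻²·a⁻¹

r_corr = 10.3 g·m⁻²·a⁻¹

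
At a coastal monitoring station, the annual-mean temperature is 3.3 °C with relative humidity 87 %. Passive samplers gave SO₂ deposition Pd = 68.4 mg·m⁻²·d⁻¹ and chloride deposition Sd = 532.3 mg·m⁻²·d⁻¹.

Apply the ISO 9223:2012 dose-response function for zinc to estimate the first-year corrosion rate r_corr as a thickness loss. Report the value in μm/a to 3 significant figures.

r_corr = 5.18 μm/a

zinc: temperature factor f = +0.038·(-6.7) = -0.2546
  Pd branch = 0.0129·Pd^0.44·e^(0.046·RH+f) = 3.511 μm/a
  Sd branch = 0.0175·Sd^0.57·e^(0.008·RH+0.085·T) = 1.664 μm/a
  sum: 3.511 + 1.664 → r_corr = 5.175 μm/a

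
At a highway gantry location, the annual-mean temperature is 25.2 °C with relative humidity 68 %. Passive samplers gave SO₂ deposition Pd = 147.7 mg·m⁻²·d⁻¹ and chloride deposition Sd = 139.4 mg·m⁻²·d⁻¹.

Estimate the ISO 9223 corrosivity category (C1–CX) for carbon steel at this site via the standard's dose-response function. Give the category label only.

carbon steel: temperature factor f = -0.054·(15.2) = -0.8208
  Pd branch = 1.77·Pd^0.52·e^(0.02·RH+f) = 40.76 μm/a
  Cl⁻ term: 0.102·139.4^0.62·exp(0.033·68+0.04·25.2) = 56.28
  r_corr = 40.76 + 56.28 = 97.04 μm/a
ISO 9223 Table 2 (carbon steel): 80 < 97 ≤ 200 μm/a ⇒ C5

C5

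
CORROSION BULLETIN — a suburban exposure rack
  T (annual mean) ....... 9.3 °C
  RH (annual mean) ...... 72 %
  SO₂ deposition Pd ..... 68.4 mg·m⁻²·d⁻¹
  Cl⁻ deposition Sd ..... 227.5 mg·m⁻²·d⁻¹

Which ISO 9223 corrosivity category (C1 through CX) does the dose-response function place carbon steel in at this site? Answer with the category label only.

carbon steel: temperature factor f = +0.150·(-0.7) = -0.1050
  SO₂ term: 1.77·68.4^0.52·exp(0.02·72-0.1050) = 60.53
  Cl⁻ term: 0.102·227.5^0.62·exp(0.033·72+0.04·9.3) = 46.06
  sum: 60.53 + 46.06 → r_corr = 106.6 μm/a
107 μm/a falls in (80, 200] for carbon steel → category C5

C5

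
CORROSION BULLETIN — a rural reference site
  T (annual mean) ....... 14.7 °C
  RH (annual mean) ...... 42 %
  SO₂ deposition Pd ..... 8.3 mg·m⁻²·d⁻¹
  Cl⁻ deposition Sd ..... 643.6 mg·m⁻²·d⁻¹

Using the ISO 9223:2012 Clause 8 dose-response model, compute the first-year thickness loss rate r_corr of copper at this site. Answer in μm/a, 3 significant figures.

copper: f(T) = -0.080·(T−10) [T>10 °C] = -0.3760
  sulphur-dioxide contribution → 0.07518 μm/a
  chloride contribution → 0.5477 μm/a
  total first-year rate 0.6229 μm/a

r_corr = 0.623 μm/a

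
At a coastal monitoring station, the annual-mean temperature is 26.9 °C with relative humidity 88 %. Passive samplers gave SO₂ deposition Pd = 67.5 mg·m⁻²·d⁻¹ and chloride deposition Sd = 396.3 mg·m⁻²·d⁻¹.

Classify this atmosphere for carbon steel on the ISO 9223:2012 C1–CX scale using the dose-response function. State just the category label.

carbon steel: T>10 °C ⇒ hinge -0.054·(26.9−10) = -0.9126
  SO₂ term: 1.77·67.5^0.52·exp(0.02·88-0.9126) = 36.92
  Sd branch = 0.102·Sd^0.62·e^(0.033·RH+0.04·T) = 222.8 μm/a
  r_corr = 36.92 + 222.8 = 259.7 μm/a
Category bounds: 200…700 μm/a bracket r_corr ⇒ CX

CX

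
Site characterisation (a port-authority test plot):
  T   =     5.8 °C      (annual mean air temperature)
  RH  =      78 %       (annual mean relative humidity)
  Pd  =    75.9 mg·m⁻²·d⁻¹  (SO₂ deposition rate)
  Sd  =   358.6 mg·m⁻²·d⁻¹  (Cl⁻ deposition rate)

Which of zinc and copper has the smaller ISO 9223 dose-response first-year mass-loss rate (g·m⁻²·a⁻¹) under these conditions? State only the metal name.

zinc: temperature factor f = +0.038·(-4.2) = -0.1596
  Pd branch = 0.0129·Pd^0.44·e^(0.046·RH+f) = 2.672 μm/a
  Sd branch = 0.0175·Sd^0.57·e^(0.008·RH+0.085·T) = 1.529 μm/a
  sum: 2.672 + 1.529 → r_corr = 4.2 μm/a
  mass loss = 4.2 μm/a × 7.14 g/cm³ = 29.99 g·m⁻²·a⁻¹
copper: T≤10 °C ⇒ hinge +0.126·(5.8−10) = -0.5292
  SO₂ term: 0.0053·75.9^0.26·exp(0.059·78-0.5292) = 0.9593
  Sd branch = 0.01025·Sd^0.27·e^(0.036·RH+0.049·T) = 1.105 μm/a
  sum: 0.9593 + 1.105 → r_corr = 2.064 μm/a
  mass loss = 2.064 μm/a × 8.96 g/cm³ = 18.5 g·m⁻²·a⁻¹
Ordering by g·m⁻²·a⁻¹: zinc (30) > copper (18.5)

copper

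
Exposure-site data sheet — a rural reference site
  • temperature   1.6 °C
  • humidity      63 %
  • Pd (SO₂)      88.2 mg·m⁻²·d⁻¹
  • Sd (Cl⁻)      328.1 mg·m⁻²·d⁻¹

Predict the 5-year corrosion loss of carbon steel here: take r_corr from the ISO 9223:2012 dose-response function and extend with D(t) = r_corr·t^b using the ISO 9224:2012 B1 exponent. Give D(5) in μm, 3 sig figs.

carbon steel: T≤10 °C ⇒ hinge +0.150·(1.6−10) = -1.2600
  Pd branch = 1.77·Pd^0.52·e^(0.02·RH+f) = 18.18 μm/a
  Sd branch = 0.102·Sd^0.62·e^(0.033·RH+0.04·T) = 31.57 μm/a
  r_corr = 18.18 + 31.57 = 49.75 μm/a
ISO 9224: D(t) = r_corr · t^b with b = 0.523 (carbon steel, B1)
  D(5) = 49.75 × 5^0.523 = 49.75 × 2.32 = 115.4 μm

D(5) = 115 μm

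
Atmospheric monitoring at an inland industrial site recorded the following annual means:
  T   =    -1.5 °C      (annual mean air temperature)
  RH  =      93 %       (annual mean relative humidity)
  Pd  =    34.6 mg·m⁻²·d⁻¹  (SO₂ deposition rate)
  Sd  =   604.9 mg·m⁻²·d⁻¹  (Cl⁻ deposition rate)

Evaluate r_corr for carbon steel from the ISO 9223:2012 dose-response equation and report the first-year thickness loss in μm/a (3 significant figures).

r_corr = 122 μm/a

carbon steel: temperature factor f = +0.150·(-11.5) = -1.7250
  Pd branch = 1.77·Pd^0.52·e^(0.02·RH+f) = 12.79 μm/a
  Cl⁻ term: 0.102·604.9^0.62·exp(0.033·93+0.04·-1.5) = 109.7
  r_corr = 12.79 + 109.7 = 122.4 μm/a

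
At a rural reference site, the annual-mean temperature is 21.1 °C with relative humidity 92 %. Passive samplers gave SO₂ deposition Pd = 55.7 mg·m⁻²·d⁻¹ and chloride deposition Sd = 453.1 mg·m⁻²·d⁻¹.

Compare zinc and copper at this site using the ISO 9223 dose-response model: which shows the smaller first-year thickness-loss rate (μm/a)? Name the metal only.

copper

zinc: f(T) = -0.071·(T−10) [T>10 °C] = -0.7881
  SO₂ term: 0.0129·55.7^0.44·exp(0.046·92-0.7881) = 2.368
  Sd branch = 0.0175·Sd^0.57·e^(0.008·RH+0.085·T) = 7.172 μm/a
  r_corr = 2.368 + 7.172 = 9.54 μm/a
copper: T>10 °C ⇒ hinge -0.080·(21.1−10) = -0.8880
  Pd branch = 0.0053·Pd^0.26·e^(0.059·RH+f) = 1.412 μm/a
  Sd branch = 0.01025·Sd^0.27·e^(0.036·RH+0.049·T) = 4.124 μm/a
  r_corr = 1.412 + 4.124 = 5.536 μm/a
Ordering by μm/a: zinc (9.54) > copper (5.54)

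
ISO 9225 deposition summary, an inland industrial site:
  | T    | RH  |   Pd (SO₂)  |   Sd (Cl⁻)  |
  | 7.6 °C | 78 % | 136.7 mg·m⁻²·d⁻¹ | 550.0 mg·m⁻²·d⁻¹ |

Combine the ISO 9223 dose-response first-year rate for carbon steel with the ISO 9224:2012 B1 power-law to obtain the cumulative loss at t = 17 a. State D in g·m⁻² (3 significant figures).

carbon steel: f(T) = +0.150·(T−10) [T≤10 °C] = -0.3600
  sulphur-dioxide contribution → 75.81 μm/a
  chloride contribution → 90.68 μm/a
  total first-year rate 166.5 μm/a
ISO 9224: D(t) = r_corr · t^b with b = 0.523 (carbon steel, B1)
  D(17) = 166.5 × 17^0.523 = 166.5 × 4.401 = 732.7 μm
  Mass loss = 732.7 μm × 7.85 g/cm³ = 5752 g·m⁻²

D(17) = 5.75e+03 g·m⁻²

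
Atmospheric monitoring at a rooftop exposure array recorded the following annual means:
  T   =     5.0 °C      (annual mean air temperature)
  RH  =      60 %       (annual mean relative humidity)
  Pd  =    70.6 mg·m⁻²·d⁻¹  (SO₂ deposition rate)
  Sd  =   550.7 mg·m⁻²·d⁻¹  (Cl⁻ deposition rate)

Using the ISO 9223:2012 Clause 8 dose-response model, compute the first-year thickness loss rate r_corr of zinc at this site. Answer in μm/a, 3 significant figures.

zinc: T≤10 °C ⇒ hinge +0.038·(5.0−10) = -0.1900
  Pd branch = 0.0129·Pd^0.44·e^(0.046·RH+f) = 1.097 μm/a
  Sd branch = 0.0175·Sd^0.57·e^(0.008·RH+0.085·T) = 1.579 μm/a
  sum: 1.097 + 1.579 → r_corr = 2.676 μm/a

r_corr = 2.68 μm/a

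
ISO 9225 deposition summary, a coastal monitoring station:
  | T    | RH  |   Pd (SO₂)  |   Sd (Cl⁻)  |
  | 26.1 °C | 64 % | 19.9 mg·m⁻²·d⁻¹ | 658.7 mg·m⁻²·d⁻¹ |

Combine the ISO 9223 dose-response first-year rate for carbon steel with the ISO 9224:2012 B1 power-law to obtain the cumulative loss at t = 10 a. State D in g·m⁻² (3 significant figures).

carbon steel: T>10 °C ⇒ hinge -0.054·(26.1−10) = -0.8694
  sulphur-dioxide contribution → 12.64 μm/a
  chloride contribution → 133.9 μm/a
  ⇒ r_corr(carbon steel) = 146.6 μm/a
Power-law: D(10) = r_corr · 10^0.523
  D(10) = 146.6 × 10^0.523 = 146.6 × 3.334 = 488.6 μm
  Mass loss = 488.6 μm × 7.85 g/cm³ = 3836 g·m⁻²

D(10) = 3.84e+03 g·m⁻²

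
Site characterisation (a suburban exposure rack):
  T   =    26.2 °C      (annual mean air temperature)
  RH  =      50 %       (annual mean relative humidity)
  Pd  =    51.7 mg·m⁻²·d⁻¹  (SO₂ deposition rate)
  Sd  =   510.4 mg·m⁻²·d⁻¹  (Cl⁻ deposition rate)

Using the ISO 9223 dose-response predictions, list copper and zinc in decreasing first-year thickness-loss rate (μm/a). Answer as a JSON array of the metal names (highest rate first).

["zinc", "copper"]

copper: temperature factor f = -0.080·(16.2) = -1.2960
  sulphur-dioxide contribution → 0.07729 μm/a
  chloride contribution → 1.205 μm/a
  ⇒ r_corr(copper) = 1.283 μm/a
zinc: temperature factor f = -0.071·(16.2) = -1.1502
  sulphur-dioxide contribution → 0.2311 μm/a
  chloride contribution → 8.461 μm/a
  ⇒ r_corr(zinc) = 8.692 μm/a
Ordering by μm/a: zinc (8.69) > copper (1.28)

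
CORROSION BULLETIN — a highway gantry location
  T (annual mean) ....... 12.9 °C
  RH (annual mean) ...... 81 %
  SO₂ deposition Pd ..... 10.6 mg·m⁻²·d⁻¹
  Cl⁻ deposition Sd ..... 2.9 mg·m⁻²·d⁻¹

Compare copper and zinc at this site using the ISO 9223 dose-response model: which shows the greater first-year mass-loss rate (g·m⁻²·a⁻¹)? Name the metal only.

copper: f(T) = -0.080·(T−10) [T>10 °C] = -0.2320
  sulphur-dioxide contribution → 0.9238 μm/a
  chloride contribution → 0.4748 μm/a
  total first-year rate 1.399 μm/a
  mass loss = 1.399 μm/a × 8.96 g/cm³ = 12.53 g·m⁻²·a⁻¹
zinc: temperature factor f = -0.071·(2.9) = -0.2059
  sulphur-dioxide contribution → 1.232 μm/a
  chloride contribution → 0.1838 μm/a
  ⇒ r_corr(zinc) = 1.415 μm/a
  mass loss = 1.415 μm/a × 7.14 g/cm³ = 10.11 g·m⁻²·a⁻¹
Ordering by g·m⁻²·a⁻¹: copper (12.5) > zinc (10.1)

copper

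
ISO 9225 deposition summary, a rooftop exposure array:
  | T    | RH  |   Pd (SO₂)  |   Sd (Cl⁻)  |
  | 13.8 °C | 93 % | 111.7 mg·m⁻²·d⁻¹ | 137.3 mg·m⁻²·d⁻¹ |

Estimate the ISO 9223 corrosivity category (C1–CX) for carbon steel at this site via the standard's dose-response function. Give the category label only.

C5

carbon steel: T>10 °C ⇒ hinge -0.054·(13.8−10) = -0.2052
  sulphur-dioxide contribution → 107.6 μm/a
  chloride contribution → 80.64 μm/a
  total first-year rate 188.2 μm/a
Category bounds: 80…200 μm/a bracket r_corr ⇒ C5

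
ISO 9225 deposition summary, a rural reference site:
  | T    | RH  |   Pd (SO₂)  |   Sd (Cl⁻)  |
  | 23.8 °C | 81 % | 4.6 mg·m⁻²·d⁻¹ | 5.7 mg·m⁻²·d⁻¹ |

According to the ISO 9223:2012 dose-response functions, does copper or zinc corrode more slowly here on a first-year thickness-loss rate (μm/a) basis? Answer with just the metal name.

copper: temperature factor f = -0.080·(13.8) = -1.1040
  SO₂ term: 0.0053·4.6^0.26·exp(0.059·81-1.1040) = 0.3109
  Cl⁻ term: 0.01025·5.7^0.27·exp(0.036·81+0.049·23.8) = 0.972
  sum: 0.3109 + 0.972 → r_corr = 1.283 μm/a
zinc: f(T) = -0.071·(T−10) [T>10 °C] = -0.9798
  SO₂ term: 0.0129·4.6^0.44·exp(0.046·81-0.9798) = 0.3934
  Cl⁻ term: 0.0175·5.7^0.57·exp(0.008·81+0.085·23.8) = 0.6822
  sum: 0.3934 + 0.6822 → r_corr = 1.076 μm/a
Ordering by μm/a: copper (1.28) > zinc (1.08)

zinc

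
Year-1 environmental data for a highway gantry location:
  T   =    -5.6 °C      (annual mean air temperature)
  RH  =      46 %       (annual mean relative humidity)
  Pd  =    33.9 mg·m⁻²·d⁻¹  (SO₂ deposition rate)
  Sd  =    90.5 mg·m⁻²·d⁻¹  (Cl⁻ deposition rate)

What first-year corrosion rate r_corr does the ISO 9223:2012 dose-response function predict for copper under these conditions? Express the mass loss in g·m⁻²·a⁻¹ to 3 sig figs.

r_corr = 1.48 g·m⁻²·a⁻¹

copper: T≤10 °C ⇒ hinge +0.126·(-5.6−10) = -1.9656
  Pd branch = 0.0053·Pd^0.26·e^(0.059·RH+f) = 0.028 μm/a
  Cl⁻ term: 0.01025·90.5^0.27·exp(0.036·46+0.049·-5.6) = 0.1377
  sum: 0.028 + 0.1377 → r_corr = 0.1657 μm/a
Convert to mass loss: 0.1657 μm/a × 8.96 g/cm³ = 1.485 g·m⁻²·a⁻¹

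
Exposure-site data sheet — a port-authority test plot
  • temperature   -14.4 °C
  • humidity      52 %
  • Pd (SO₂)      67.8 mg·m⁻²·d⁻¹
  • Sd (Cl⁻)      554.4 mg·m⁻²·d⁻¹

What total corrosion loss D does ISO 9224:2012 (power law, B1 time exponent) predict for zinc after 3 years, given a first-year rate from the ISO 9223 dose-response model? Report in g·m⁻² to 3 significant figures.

zinc: T≤10 °C ⇒ hinge +0.038·(-14.4−10) = -0.9272
  sulphur-dioxide contribution → 0.3568 μm/a
  chloride contribution → 0.2858 μm/a
  ⇒ r_corr(zinc) = 0.6427 μm/a
ISO 9224: D(t) = r_corr · t^b with b = 0.813 (zinc, B1)
  D(3) = 0.6427 × 3^0.813 = 0.6427 × 2.443 = 1.57 μm
  Mass loss = 1.57 μm × 7.14 g/cm³ = 11.21 g·m⁻²

D(3) = 11.2 g·m⁻²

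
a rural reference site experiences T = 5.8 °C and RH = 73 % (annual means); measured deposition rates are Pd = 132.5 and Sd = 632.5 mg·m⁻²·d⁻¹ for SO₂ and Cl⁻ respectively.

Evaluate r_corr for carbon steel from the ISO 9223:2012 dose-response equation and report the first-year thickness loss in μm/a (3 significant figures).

r_corr = 130 μm/a

carbon steel: f(T) = +0.150·(T−10) [T≤10 °C] = -0.6300
  Pd branch = 1.77·Pd^0.52·e^(0.02·RH+f) = 51.52 μm/a
  Sd branch = 0.102·Sd^0.62·e^(0.033·RH+0.04·T) = 78.02 μm/a
  r_corr = 51.52 + 78.02 = 129.5 μm/a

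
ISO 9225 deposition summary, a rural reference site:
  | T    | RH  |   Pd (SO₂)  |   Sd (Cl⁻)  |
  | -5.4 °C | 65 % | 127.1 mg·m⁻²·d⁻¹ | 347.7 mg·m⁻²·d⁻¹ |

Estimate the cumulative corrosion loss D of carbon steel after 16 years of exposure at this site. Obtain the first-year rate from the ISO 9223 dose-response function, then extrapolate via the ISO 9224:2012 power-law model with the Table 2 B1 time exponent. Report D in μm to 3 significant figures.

carbon steel: T≤10 °C ⇒ hinge +0.150·(-5.4−10) = -2.3100
  SO₂ term: 1.77·127.1^0.52·exp(0.02·65-2.3100) = 8.007
  Cl⁻ term: 0.102·347.7^0.62·exp(0.033·65+0.04·-5.4) = 26.42
  sum: 8.007 + 26.42 → r_corr = 34.43 μm/a
ISO 9224: D(t) = r_corr · t^b with b = 0.523 (carbon steel, B1)
  D(16) = 34.43 × 16^0.523 = 34.43 × 4.263 = 146.8 μm

D(16) = 147 μm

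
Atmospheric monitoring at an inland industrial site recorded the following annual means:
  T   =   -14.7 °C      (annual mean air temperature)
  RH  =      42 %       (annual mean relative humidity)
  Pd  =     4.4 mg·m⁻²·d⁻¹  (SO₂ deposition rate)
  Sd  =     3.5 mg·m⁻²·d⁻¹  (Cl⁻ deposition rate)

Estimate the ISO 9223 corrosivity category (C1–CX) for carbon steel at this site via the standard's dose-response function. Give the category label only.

carbon steel: temperature factor f = +0.150·(-24.7) = -3.7050
  Pd branch = 1.77·Pd^0.52·e^(0.02·RH+f) = 0.2179 μm/a
  Cl⁻ term: 0.102·3.5^0.62·exp(0.033·42+0.04·-14.7) = 0.4926
  sum: 0.2179 + 0.4926 → r_corr = 0.7105 μm/a
0.711 μm/a falls in (0, 1.3] for carbon steel → category C1

C1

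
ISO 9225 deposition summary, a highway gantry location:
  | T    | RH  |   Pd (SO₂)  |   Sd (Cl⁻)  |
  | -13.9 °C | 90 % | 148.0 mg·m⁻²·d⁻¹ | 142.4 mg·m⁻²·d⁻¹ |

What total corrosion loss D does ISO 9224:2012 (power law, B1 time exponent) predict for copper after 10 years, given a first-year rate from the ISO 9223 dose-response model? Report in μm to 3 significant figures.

copper: f(T) = +0.126·(T−10) [T≤10 °C] = -3.0114
  Pd branch = 0.0053·Pd^0.26·e^(0.059·RH+f) = 0.1936 μm/a
  Cl⁻ term: 0.01025·142.4^0.27·exp(0.036·90+0.049·-13.9) = 0.5052
  r_corr = 0.1936 + 0.5052 = 0.6988 μm/a
Power-law: D(10) = r_corr · 10^0.667
  D(10) = 0.6988 × 10^0.667 = 0.6988 × 4.645 = 3.246 μm

D(10) = 3.25 μm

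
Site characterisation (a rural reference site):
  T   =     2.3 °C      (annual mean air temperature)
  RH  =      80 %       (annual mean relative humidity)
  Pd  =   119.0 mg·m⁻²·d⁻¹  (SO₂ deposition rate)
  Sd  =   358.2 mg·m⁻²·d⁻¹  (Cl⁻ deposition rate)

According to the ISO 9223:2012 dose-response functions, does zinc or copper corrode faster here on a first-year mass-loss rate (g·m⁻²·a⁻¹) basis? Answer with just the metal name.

zinc: T≤10 °C ⇒ hinge +0.038·(2.3−10) = -0.2926
  Pd branch = 0.0129·Pd^0.44·e^(0.046·RH+f) = 3.126 μm/a
  Cl⁻ term: 0.0175·358.2^0.57·exp(0.008·80+0.085·2.3) = 1.153
  sum: 3.126 + 1.153 → r_corr = 4.279 μm/a
  mass loss = 4.279 μm/a × 7.14 g/cm³ = 30.55 g·m⁻²·a⁻¹
copper: temperature factor f = +0.126·(-7.7) = -0.9702
  SO₂ term: 0.0053·119.0^0.26·exp(0.059·80-0.9702) = 0.7806
  Cl⁻ term: 0.01025·358.2^0.27·exp(0.036·80+0.049·2.3) = 1
  r_corr = 0.7806 + 1 = 1.781 μm/a
  mass loss = 1.781 μm/a × 8.96 g/cm³ = 15.96 g·m⁻²·a⁻¹
Ordering by g·m⁻²·a⁻¹: zinc (30.5) > copper (16)

zinc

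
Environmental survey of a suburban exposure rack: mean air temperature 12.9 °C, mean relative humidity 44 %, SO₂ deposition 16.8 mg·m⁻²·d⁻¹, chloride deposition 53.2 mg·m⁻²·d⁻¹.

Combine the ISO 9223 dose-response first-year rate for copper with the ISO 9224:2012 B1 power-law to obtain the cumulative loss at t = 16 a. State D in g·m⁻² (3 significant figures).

copper: f(T) = -0.080·(T−10) [T>10 °C] = -0.2320
  sulphur-dioxide contribution → 0.1174 μm/a
  chloride contribution → 0.2749 μm/a
  ⇒ r_corr(copper) = 0.3923 μm/a
ISO 9224: D(t) = r_corr · t^b with b = 0.667 (copper, B1)
  D(16) = 0.3923 × 16^0.667 = 0.3923 × 6.355 = 2.493 μm
  Mass loss = 2.493 μm × 8.96 g/cm³ = 22.34 g·m⁻²

D(16) = 22.3 g·m⁻²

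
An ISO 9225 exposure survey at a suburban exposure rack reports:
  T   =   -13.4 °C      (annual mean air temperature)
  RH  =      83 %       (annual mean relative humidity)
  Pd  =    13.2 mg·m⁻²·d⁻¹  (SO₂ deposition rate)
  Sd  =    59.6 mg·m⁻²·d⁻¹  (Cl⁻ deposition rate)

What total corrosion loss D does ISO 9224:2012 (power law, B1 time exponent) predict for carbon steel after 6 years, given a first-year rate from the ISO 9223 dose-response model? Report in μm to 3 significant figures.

carbon steel: T≤10 °C ⇒ hinge +0.150·(-13.4−10) = -3.5100
  sulphur-dioxide contribution → 1.065 μm/a
  chloride contribution → 11.64 μm/a
  total first-year rate 12.71 μm/a
Long-term exponent b (ISO 9224 Table 2, B1) = 0.523
  D(6) = 12.71 × 6^0.523 = 12.71 × 2.553 = 32.43 μm

D(6) = 32.4 μm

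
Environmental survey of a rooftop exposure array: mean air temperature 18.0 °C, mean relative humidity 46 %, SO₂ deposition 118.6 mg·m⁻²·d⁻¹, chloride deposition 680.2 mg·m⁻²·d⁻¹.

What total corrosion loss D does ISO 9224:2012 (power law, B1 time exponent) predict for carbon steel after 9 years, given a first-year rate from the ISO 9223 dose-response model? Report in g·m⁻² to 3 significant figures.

D(9) = 2.21e+03 g·m⁻²

carbon steel: temperature factor f = -0.054·(8.0) = -0.4320
  Pd branch = 1.77·Pd^0.52·e^(0.02·RH+f) = 34.55 μm/a
  Sd branch = 0.102·Sd^0.62·e^(0.033·RH+0.04·T) = 54.55 μm/a
  r_corr = 34.55 + 54.55 = 89.1 μm/a
ISO 9224: D(t) = r_corr · t^b with b = 0.523 (carbon steel, B1)
  D(9) = 89.1 × 9^0.523 = 89.1 × 3.156 = 281.1 μm
  Mass loss = 281.1 μm × 7.85 g/cm³ = 2207 g·m⁻²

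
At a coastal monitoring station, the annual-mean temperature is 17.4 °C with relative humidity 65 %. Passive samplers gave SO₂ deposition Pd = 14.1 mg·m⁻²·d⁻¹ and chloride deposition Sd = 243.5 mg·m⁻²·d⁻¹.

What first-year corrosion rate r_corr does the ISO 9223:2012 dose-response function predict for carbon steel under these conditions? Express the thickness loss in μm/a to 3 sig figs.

r_corr = 70.0 μm/a

carbon steel: f(T) = -0.054·(T−10) [T>10 °C] = -0.3996
  Pd branch = 1.77·Pd^0.52·e^(0.02·RH+f) = 17.24 μm/a
  Cl⁻ term: 0.102·243.5^0.62·exp(0.033·65+0.04·17.4) = 52.73
  sum: 17.24 + 52.73 → r_corr = 69.97 μm/a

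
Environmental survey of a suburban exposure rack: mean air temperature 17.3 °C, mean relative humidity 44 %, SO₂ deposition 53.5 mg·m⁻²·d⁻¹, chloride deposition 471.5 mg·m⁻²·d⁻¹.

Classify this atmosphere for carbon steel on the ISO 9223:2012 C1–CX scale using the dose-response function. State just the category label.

C4

carbon steel: T>10 °C ⇒ hinge -0.054·(17.3−10) = -0.3942
  sulphur-dioxide contribution → 22.79 μm/a
  chloride contribution → 39.56 μm/a
  total first-year rate 62.35 μm/a
62.4 μm/a falls in (50, 80] for carbon steel → category C4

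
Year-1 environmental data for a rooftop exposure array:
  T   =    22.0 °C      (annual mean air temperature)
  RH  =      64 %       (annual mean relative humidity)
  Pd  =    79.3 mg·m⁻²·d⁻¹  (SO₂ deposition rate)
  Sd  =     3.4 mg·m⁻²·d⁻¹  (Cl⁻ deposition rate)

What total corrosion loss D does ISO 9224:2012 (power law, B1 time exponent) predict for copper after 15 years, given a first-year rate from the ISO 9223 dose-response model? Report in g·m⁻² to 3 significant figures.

copper: temperature factor f = -0.080·(12.0) = -0.9600
  Pd branch = 0.0053·Pd^0.26·e^(0.059·RH+f) = 0.2761 μm/a
  Sd branch = 0.01025·Sd^0.27·e^(0.036·RH+0.049·T) = 0.4198 μm/a
  r_corr = 0.2761 + 0.4198 = 0.6959 μm/a
Power-law: D(15) = r_corr · 15^0.667
  D(15) = 0.6959 × 15^0.667 = 0.6959 × 6.088 = 4.236 μm
  Mass loss = 4.236 μm × 8.96 g/cm³ = 37.96 g·m⁻²

D(15) = 38.0 g·m⁻²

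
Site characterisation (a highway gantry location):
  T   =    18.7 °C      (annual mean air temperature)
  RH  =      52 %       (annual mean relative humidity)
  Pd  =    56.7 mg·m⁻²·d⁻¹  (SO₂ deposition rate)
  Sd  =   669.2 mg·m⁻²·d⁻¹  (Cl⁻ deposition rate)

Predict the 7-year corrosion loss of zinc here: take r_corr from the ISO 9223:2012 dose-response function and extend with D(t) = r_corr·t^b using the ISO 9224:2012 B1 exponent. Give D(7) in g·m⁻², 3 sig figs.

D(7) = 200 g·m⁻²

zinc: f(T) = -0.071·(T−10) [T>10 °C] = -0.6177
  sulphur-dioxide contribution → 0.4495 μm/a
  chloride contribution → 5.304 μm/a
  total first-year rate 5.753 μm/a
Long-term exponent b (ISO 9224 Table 2, B1) = 0.813
  D(7) = 5.753 × 7^0.813 = 5.753 × 4.865 = 27.99 μm
  Mass loss = 27.99 μm × 7.14 g/cm³ = 199.8 g·m⁻²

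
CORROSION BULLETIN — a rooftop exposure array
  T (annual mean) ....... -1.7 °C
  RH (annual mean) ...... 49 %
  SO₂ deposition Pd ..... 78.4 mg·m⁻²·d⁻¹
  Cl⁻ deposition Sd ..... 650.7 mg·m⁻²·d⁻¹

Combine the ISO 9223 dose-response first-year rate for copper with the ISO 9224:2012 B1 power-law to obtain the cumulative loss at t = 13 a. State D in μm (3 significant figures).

D(13) = 2.13 μm

copper: T≤10 °C ⇒ hinge +0.126·(-1.7−10) = -1.4742
  sulphur-dioxide contribution → 0.06794 μm/a
  chloride contribution → 0.3164 μm/a
  ⇒ r_corr(copper) = 0.3844 μm/a
Power-law: D(13) = r_corr · 13^0.667
  D(13) = 0.3844 × 13^0.667 = 0.3844 × 5.534 = 2.127 μm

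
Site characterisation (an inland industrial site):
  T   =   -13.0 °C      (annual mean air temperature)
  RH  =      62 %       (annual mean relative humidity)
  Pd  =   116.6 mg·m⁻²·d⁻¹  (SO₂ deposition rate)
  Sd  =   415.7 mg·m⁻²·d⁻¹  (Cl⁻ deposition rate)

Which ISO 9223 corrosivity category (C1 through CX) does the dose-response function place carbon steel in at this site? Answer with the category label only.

carbon steel: temperature factor f = +0.150·(-23.0) = -3.4500
  sulphur-dioxide contribution → 2.306 μm/a
  chloride contribution → 19.72 μm/a
  ⇒ r_corr(carbon steel) = 22.03 μm/a
Category bounds: 1.3…25 μm/a bracket r_corr ⇒ C2

C2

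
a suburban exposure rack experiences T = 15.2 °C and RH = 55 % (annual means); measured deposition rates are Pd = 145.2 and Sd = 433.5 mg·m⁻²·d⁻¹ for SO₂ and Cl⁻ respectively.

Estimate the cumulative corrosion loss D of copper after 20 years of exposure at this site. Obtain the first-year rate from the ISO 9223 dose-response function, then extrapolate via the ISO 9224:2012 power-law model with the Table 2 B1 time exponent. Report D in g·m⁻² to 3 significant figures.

copper: temperature factor f = -0.080·(5.2) = -0.4160
  sulphur-dioxide contribution → 0.3273 μm/a
  chloride contribution → 0.8055 μm/a
  ⇒ r_corr(copper) = 1.133 μm/a
Long-term exponent b (ISO 9224 Table 2, B1) = 0.667
  D(20) = 1.133 × 20^0.667 = 1.133 × 7.375 = 8.355 μm
  Mass loss = 8.355 μm × 8.96 g/cm³ = 74.86 g·m⁻²

D(20) = 74.9 g·m⁻²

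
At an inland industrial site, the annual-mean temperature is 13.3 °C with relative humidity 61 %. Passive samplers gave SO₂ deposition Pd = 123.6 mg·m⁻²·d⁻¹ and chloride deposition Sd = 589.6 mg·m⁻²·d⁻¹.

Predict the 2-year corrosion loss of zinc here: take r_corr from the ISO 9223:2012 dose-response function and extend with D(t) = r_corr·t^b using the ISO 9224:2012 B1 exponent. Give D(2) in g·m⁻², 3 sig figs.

zinc: f(T) = -0.071·(T−10) [T>10 °C] = -0.2343
  Pd branch = 0.0129·Pd^0.44·e^(0.046·RH+f) = 1.406 μm/a
  Sd branch = 0.0175·Sd^0.57·e^(0.008·RH+0.085·T) = 3.351 μm/a
  r_corr = 1.406 + 3.351 = 4.757 μm/a
Long-term exponent b (ISO 9224 Table 2, B1) = 0.813
  D(2) = 4.757 × 2^0.813 = 4.757 × 1.757 = 8.357 μm
  Mass loss = 8.357 μm × 7.14 g/cm³ = 59.67 g·m⁻²

D(2) = 59.7 g·m⁻²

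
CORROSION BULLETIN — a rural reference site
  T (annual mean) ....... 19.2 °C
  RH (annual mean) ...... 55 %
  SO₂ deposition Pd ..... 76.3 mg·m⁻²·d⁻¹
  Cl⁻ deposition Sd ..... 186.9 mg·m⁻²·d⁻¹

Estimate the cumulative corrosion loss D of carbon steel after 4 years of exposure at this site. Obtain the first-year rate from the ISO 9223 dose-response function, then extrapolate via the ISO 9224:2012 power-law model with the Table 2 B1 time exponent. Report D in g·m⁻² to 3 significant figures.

carbon steel: T>10 °C ⇒ hinge -0.054·(19.2−10) = -0.4968
  SO₂ term: 1.77·76.3^0.52·exp(0.02·55-0.4968) = 30.82
  Cl⁻ term: 0.102·186.9^0.62·exp(0.033·55+0.04·19.2) = 34.58
  r_corr = 30.82 + 34.58 = 65.4 μm/a
Long-term exponent b (ISO 9224 Table 2, B1) = 0.523
  D(4) = 65.4 × 4^0.523 = 65.4 × 2.065 = 135 μm
  Mass loss = 135 μm × 7.85 g/cm³ = 1060 g·m⁻²

D(4) = 1.06e+03 g·m⁻²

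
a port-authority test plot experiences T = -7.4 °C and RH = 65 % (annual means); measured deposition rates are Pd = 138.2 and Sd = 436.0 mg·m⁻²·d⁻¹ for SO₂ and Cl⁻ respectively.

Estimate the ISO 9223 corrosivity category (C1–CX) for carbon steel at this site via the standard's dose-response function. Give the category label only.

carbon steel: f(T) = +0.150·(T−10) [T≤10 °C] = -2.6100
  Pd branch = 1.77·Pd^0.52·e^(0.02·RH+f) = 6.196 μm/a
  Sd branch = 0.102·Sd^0.62·e^(0.033·RH+0.04·T) = 28.06 μm/a
  r_corr = 6.196 + 28.06 = 34.26 μm/a
ISO 9223 Table 2 (carbon steel): 25 < 34.3 ≤ 50 μm/a ⇒ C3

C3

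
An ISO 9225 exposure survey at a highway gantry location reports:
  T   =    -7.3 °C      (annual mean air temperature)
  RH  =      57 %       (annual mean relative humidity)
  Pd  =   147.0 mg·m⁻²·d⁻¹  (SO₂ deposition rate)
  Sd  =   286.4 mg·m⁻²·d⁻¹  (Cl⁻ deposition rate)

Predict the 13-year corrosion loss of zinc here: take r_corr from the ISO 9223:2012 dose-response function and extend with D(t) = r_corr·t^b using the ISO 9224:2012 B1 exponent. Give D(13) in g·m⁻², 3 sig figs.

D(13) = 69.0 g·m⁻²

zinc: f(T) = +0.038·(T−10) [T≤10 °C] = -0.6574
  Pd branch = 0.0129·Pd^0.44·e^(0.046·RH+f) = 0.8268 μm/a
  Sd branch = 0.0175·Sd^0.57·e^(0.008·RH+0.085·T) = 0.3733 μm/a
  sum: 0.8268 + 0.3733 → r_corr = 1.2 μm/a
ISO 9224: D(t) = r_corr · t^b with b = 0.813 (zinc, B1)
  D(13) = 1.2 × 13^0.813 = 1.2 × 8.047 = 9.658 μm
  Mass loss = 9.658 μm × 7.14 g/cm³ = 68.96 g·m⁻²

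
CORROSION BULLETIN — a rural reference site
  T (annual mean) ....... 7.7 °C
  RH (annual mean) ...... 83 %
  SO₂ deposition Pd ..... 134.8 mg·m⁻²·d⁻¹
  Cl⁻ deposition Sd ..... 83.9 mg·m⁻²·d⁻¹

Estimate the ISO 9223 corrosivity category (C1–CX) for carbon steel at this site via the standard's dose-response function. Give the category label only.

carbon steel: f(T) = +0.150·(T−10) [T≤10 °C] = -0.3450
  sulphur-dioxide contribution → 84.43 μm/a
  chloride contribution → 33.47 μm/a
  ⇒ r_corr(carbon steel) = 117.9 μm/a
118 μm/a falls in (80, 200] for carbon steel → category C5

C5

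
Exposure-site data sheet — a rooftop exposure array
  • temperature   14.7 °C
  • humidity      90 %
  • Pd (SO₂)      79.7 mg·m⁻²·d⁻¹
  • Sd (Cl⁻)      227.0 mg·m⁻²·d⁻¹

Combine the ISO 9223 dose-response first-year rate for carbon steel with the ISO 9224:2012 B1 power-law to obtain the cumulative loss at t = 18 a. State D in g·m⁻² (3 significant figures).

D(18) = 6.56e+03 g·m⁻²

carbon steel: T>10 °C ⇒ hinge -0.054·(14.7−10) = -0.2538
  SO₂ term: 1.77·79.7^0.52·exp(0.02·90-0.2538) = 80.95
  Sd branch = 0.102·Sd^0.62·e^(0.033·RH+0.04·T) = 103.4 μm/a
  sum: 80.95 + 103.4 → r_corr = 184.4 μm/a
Power-law: D(18) = r_corr · 18^0.523
  D(18) = 184.4 × 18^0.523 = 184.4 × 4.534 = 835.9 μm
  Mass loss = 835.9 μm × 7.85 g/cm³ = 6562 g·m⁻²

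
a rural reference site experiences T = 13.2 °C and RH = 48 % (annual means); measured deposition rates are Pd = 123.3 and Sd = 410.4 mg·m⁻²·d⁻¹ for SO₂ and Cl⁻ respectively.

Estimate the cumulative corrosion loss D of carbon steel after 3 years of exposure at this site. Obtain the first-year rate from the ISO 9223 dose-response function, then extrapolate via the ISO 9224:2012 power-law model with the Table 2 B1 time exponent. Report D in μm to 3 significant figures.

carbon steel: temperature factor f = -0.054·(3.2) = -0.1728
  SO₂ term: 1.77·123.3^0.52·exp(0.02·48-0.1728) = 47.55
  Sd branch = 0.102·Sd^0.62·e^(0.033·RH+0.04·T) = 35.16 μm/a
  r_corr = 47.55 + 35.16 = 82.71 μm/a
Power-law: D(3) = r_corr · 3^0.523
  D(3) = 82.71 × 3^0.523 = 82.71 × 1.776 = 146.9 μm

D(3) = 147 μm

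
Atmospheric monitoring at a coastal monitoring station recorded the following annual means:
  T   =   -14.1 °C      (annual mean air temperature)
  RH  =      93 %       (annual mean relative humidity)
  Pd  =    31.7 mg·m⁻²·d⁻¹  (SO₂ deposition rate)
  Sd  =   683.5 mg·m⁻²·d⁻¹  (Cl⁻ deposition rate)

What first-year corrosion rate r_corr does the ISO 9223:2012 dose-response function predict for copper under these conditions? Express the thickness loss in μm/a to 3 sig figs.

r_corr = 1.00 μm/a

copper: T≤10 °C ⇒ hinge +0.126·(-14.1−10) = -3.0366
  sulphur-dioxide contribution → 0.1509 μm/a
  chloride contribution → 0.8513 μm/a
  ⇒ r_corr(copper) = 1.002 μm/a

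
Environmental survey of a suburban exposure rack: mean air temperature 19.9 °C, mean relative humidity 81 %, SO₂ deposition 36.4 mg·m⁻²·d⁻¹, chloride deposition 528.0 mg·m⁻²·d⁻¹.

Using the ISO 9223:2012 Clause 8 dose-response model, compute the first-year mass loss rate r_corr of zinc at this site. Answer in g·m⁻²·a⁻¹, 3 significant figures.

r_corr = 55.4 g·m⁻²·a⁻¹

zinc: T>10 °C ⇒ hinge -0.071·(19.9−10) = -0.7029
  sulphur-dioxide contribution → 1.289 μm/a
  chloride contribution → 6.471 μm/a
  total first-year rate 7.76 μm/a
Convert to mass loss: 7.76 μm/a × 7.14 g/cm³ = 55.41 g·m⁻²·a⁻¹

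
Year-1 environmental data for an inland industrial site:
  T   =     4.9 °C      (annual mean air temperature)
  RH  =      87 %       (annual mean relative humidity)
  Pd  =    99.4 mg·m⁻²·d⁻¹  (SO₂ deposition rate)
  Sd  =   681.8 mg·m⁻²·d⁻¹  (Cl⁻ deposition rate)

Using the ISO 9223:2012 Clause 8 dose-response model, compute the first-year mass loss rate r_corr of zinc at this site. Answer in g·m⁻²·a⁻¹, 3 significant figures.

r_corr = 47.1 g·m⁻²·a⁻¹

zinc: T≤10 °C ⇒ hinge +0.038·(4.9−10) = -0.1938
  SO₂ term: 0.0129·99.4^0.44·exp(0.046·87-0.1938) = 4.399
  Sd branch = 0.0175·Sd^0.57·e^(0.008·RH+0.085·T) = 2.195 μm/a
  r_corr = 4.399 + 2.195 = 6.593 μm/a
Convert to mass loss: 6.593 μm/a × 7.14 g/cm³ = 47.08 g·m⁻²·a⁻¹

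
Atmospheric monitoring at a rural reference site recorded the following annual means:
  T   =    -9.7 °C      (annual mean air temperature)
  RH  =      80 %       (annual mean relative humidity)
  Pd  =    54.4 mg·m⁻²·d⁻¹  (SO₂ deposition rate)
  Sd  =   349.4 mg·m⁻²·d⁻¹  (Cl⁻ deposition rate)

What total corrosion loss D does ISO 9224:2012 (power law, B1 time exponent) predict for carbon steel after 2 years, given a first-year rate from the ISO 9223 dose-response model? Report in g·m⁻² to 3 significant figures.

carbon steel: temperature factor f = +0.150·(-19.7) = -2.9550
  sulphur-dioxide contribution → 3.648 μm/a
  chloride contribution → 36.6 μm/a
  ⇒ r_corr(carbon steel) = 40.25 μm/a
Long-term exponent b (ISO 9224 Table 2, B1) = 0.523
  D(2) = 40.25 × 2^0.523 = 40.25 × 1.437 = 57.83 μm
  Mass loss = 57.83 μm × 7.85 g/cm³ = 454 g·m⁻²

D(2) = 454 g·m⁻²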